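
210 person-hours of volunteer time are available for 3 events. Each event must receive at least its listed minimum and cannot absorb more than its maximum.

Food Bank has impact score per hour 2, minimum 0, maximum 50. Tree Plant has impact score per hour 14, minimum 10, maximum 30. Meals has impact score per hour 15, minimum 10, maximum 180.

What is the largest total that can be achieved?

3120

Meeting every minimum uses 0+10+10 = 20 person-hours, leaving 190.
Highest impact score per hour first: Meals 15 > Tree Plant 14 > Food Bank 2.
Give Meals 170 more to hit its cap of 180 → 20 left.
Tree Plant: +20 to 30 (cap) → 0 left.
Total = 14×30 + 15×180 = 3120.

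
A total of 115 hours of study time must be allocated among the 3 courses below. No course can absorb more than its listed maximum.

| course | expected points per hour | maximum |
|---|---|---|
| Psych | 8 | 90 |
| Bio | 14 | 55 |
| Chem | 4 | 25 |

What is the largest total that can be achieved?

Order the courses by expected points per hour: Bio 14 > Psych 8 > Chem 4.
Bio: +55 to 55 (cap) ; 60 left.
Only 60 left; Psych takes them to reach 60.
Total = 8×60 + 14×55 = 1250.

1250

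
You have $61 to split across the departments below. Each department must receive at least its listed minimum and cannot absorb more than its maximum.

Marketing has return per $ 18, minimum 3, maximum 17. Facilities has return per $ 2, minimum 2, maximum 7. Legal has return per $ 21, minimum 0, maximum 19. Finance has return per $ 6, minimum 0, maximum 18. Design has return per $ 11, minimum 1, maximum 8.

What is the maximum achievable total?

887

Meeting every minimum uses 3+2+0+0+1 = 6 $, leaving 55.
Highest return per $ first: Legal 21 > Marketing 18 > Design 11 > Finance 6 > Facilities 2.
Give Legal 19 more to hit its cap of 19 ; 36 left.
Give Marketing 14 more to hit its cap of 17 ; 22 left.
Give Design 7 more to hit its cap of 8 ; 15 left.
Only 15 left; Finance takes them to reach 15.
Total = 18×17 + 2×2 + 21×19 + 6×15 + 11×8 = 887.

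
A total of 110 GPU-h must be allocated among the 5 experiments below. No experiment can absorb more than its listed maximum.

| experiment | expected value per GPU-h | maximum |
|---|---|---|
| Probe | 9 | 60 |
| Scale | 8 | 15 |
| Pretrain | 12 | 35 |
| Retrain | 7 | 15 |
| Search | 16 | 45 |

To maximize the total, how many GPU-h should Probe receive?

30

Order the experiments by expected value per GPU-h: Search 16 > Pretrain 12 > Probe 9 > Scale 8 > Retrain 7.
Search takes 45 to reach its cap of 45 → 65 left.
Give Pretrain 35 to hit its cap of 35 → 30 left.
Only 30 left; Probe takes them to reach 30.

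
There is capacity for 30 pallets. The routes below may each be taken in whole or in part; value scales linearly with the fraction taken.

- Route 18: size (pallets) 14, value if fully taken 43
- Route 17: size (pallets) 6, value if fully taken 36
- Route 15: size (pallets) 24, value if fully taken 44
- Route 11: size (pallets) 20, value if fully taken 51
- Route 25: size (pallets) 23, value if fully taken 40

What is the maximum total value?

104.5

Best value per unit of size first: Route 17 36/6≈6, Route 18 43/14≈3.07, Route 11 51/20≈2.55, Route 15 44/24≈1.83, Route 25 40/23≈1.74.
Route 17: take in full, 6 pallets for value 36 ; 24 left.
Take all of Route 18 (14 pallets, value 43) ; 10 pallets left.
Fill the last 10 pallets with part of Route 11: 10/20 of it earns 25.5.
Total value = 104.5.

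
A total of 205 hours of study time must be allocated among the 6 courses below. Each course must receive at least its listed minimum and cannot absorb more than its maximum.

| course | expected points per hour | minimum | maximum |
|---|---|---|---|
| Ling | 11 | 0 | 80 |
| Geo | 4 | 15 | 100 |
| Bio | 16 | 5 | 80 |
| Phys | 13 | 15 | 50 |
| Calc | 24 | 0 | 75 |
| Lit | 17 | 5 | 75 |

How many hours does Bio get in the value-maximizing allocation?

25

Meeting every minimum uses 0+15+5+15+0+5 = 40 hours, leaving 165.
Highest expected points per hour first: Calc 24 > Lit 17 > Bio 16 > Phys 13 > Ling 11 > Geo 4.
Calc takes 75 more to reach its cap of 75 — 90 left.
Give Lit 70 more to hit its cap of 75 — 20 left.
Only 20 left; Bio takes them to reach 25.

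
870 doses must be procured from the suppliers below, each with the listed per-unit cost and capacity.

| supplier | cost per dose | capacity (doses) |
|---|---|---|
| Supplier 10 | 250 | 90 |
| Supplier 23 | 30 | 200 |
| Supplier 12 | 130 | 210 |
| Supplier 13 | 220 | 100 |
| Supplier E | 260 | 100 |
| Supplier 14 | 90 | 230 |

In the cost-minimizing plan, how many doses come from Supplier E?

Cheapest first:
Take 200 from Supplier 23 at 30 — need 670 more.
Supplier 14 at 90: take all 230 doses — 440 still needed.
Supplier 12 (130): use full 210 — 230 doses to go.
Take 100 from Supplier 13 at 220 — need 130 more.
Supplier 10 at 250: take all 90 doses — 40 still needed.
Supplier E at 260: take 40 of its 100 — requirement met.

40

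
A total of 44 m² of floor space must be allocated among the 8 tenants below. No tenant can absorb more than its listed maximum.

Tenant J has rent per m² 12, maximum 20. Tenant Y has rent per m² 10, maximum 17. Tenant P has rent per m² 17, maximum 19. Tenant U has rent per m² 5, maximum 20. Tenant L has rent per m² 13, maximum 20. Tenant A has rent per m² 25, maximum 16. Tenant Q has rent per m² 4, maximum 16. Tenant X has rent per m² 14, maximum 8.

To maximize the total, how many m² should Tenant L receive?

Order the tenants by rent per m²: Tenant A 25 > Tenant P 17 > Tenant X 14 > Tenant L 13 > Tenant J 12 > Tenant Y 10 > Tenant U 5 > Tenant Q 4.
Give Tenant A 16 to hit its cap of 16 ; 28 left.
Tenant P takes 19 to reach its cap of 19 ; 9 left.
Tenant X takes 8 to reach its cap of 8 ; 1 left.
Only 1 left; Tenant L takes them to reach 1.

1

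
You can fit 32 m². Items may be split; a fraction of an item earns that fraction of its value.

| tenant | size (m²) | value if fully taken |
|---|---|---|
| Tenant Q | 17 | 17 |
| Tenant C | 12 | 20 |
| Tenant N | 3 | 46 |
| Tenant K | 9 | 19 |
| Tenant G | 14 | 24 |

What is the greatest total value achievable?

Best value per unit of size first: Tenant N 46/3≈15.3, Tenant K 19/9≈2.11, Tenant G 24/14≈1.71, Tenant C 20/12≈1.67, Tenant Q 17/17≈1.
Take all of Tenant N (3 m², value 46) → 29 m² left.
All 9 m² of Tenant K fit (value 19) → 20 remain.
Tenant G: take in full, 14 m² for value 24 → 6 left.
6 m² left: a 6/12 share of Tenant C gives 20×6/12 = 10.
Total value = 99.

99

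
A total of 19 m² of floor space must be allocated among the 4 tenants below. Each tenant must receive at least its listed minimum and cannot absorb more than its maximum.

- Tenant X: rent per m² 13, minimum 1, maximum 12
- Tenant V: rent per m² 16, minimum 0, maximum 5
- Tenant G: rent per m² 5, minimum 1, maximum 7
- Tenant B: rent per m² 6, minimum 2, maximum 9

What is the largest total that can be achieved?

Meeting every minimum uses 1+0+1+2 = 4 m², leaving 15.
Rank by rent per m²: Tenant V 16 > Tenant X 13 > Tenant B 6 > Tenant G 5.
Tenant V: +5 to 5 (cap) → 10 left.
Tenant X: +10 (room for 11) → 11. Pool exhausted.
Total = 13×11 + 16×5 + 5×1 + 6×2 = 240.

240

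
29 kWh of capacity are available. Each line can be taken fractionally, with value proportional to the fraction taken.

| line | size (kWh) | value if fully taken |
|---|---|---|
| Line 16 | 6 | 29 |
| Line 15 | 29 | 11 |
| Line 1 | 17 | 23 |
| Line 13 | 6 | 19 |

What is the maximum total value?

71

Sort by value density: Line 16 29/6≈4.83, Line 13 19/6≈3.17, Line 1 23/17≈1.35, Line 15 11/29≈0.379.
Take all of Line 16 (6 kWh, value 29) — 23 kWh left.
Take all of Line 13 (6 kWh, value 19) — 17 kWh left.
Line 1: take in full, 17 kWh for value 23 — 0 left.
Total value = 71.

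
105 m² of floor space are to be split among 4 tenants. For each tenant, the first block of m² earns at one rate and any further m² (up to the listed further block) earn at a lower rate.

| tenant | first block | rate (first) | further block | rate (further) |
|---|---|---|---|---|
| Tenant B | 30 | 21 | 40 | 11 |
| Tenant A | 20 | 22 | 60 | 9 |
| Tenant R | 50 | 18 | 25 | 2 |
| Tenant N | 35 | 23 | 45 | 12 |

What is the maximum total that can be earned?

2235

Order all 8 blocks by rate: Tenant N/first 23 > Tenant A/first 22 > Tenant B/first 21 > Tenant R/first 18 > Tenant N/second 12 > Tenant B/second 11 > Tenant A/second 9 > Tenant R/second 2.
Fill Tenant N first block (35 at 23) → 70 left.
Fill Tenant A first block (20 at 22) → 50 left.
Tenant B/first (21): +30 → 20 left.
20 remain; put them into Tenant R first at 18.
Total = 23×35 + 22×20 + 21×30 + 18×20 = 2235.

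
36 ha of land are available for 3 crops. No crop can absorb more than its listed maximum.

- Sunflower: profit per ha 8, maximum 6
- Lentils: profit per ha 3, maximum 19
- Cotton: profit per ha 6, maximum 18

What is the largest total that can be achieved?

192

Rank by profit per ha: Sunflower 8 > Cotton 6 > Lentils 3.
Give Sunflower 6 to hit its cap of 6 → 30 left.
Give Cotton 18 to hit its cap of 18 → 12 left.
Only 12 left; Lentils takes them to reach 12.
Total = 8×6 + 3×12 + 6×18 = 192.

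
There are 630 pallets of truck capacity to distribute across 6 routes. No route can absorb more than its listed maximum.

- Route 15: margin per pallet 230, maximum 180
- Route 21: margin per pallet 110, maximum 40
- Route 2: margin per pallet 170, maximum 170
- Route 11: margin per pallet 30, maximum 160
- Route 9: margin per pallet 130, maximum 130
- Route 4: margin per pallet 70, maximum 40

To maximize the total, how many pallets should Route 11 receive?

Order the routes by margin per pallet: Route 15 230 > Route 2 170 > Route 9 130 > Route 21 110 > Route 4 70 > Route 11 30.
Give Route 15 180 to hit its cap of 180 → 450 left.
Route 2 takes 170 to reach its cap of 170 → 280 left.
Route 9: +130 to 130 (cap) → 150 left.
Route 21 takes 40 to reach its cap of 40 → 110 left.
Give Route 4 40 to hit its cap of 40 → 70 left.
Route 11 has room for 160 but only 70 remain, so it gets 70.

70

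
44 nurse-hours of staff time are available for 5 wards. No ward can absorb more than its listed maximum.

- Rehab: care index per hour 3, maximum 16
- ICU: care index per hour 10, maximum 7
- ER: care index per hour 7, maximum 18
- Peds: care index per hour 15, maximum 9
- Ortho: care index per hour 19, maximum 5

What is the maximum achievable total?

Rank by care index per hour: Ortho 19 > Peds 15 > ICU 10 > ER 7 > Rehab 3.
Ortho: +5 to 5 (cap) — 39 left.
Peds: +9 to 9 (cap) — 30 left.
ICU takes 7 to reach its cap of 7 — 23 left.
Give ER 18 to hit its cap of 18 — 5 left.
Only 5 left; Rehab takes them to reach 5.
Total = 3×5 + 10×7 + 7×18 + 15×9 + 19×5 = 441.

441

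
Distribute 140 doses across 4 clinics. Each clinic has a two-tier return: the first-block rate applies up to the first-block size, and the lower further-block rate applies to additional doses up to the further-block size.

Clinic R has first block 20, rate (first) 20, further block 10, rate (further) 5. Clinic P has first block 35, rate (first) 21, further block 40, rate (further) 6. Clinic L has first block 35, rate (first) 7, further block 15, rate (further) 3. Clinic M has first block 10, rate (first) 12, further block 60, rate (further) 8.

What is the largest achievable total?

1840

Rank every tier by rate: Clinic P/tier1 21 > Clinic R/tier1 20 > Clinic M/tier1 12 > Clinic M/tier2 8 > Clinic L/tier1 7 > Clinic P/tier2 6 > Clinic R/tier2 5 > Clinic L/tier2 3.
Clinic P tier1 at 21: fill all 35 ; 105 left.
Clinic R tier1 at 20: fill all 20 ; 85 left.
Clinic M/tier1 (12): +10 ; 75 left.
Clinic M/tier2 (8): +60 ; 15 left.
Clinic L/tier1: +15 of 35 at 7; pool empty.
Total = 21×35 + 20×20 + 12×10 + 8×60 + 7×15 = 1840.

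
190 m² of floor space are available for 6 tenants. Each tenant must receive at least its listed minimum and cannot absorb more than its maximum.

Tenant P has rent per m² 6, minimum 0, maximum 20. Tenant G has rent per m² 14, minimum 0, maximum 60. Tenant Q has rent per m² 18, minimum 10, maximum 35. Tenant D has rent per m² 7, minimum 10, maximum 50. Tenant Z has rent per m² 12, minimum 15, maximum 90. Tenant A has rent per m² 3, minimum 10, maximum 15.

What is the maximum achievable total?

Meeting every minimum uses 0+0+10+10+15+10 = 45 m², leaving 145.
Rank by rent per m²: Tenant Q 18 > Tenant G 14 > Tenant Z 12 > Tenant D 7 > Tenant P 6 > Tenant A 3.
Give Tenant Q 25 more to hit its cap of 35 — 120 left.
Tenant G takes 60 more to reach its cap of 60 — 60 left.
Only 60 left; Tenant Z takes them to reach 75.
Total = 14×60 + 18×35 + 7×10 + 12×75 + 3×10 = 2470.

2470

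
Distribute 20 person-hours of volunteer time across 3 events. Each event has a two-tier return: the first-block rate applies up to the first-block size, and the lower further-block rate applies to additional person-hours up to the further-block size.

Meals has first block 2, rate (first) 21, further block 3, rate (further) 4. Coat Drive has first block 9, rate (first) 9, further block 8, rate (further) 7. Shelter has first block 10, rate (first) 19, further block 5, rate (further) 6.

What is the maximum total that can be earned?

304

Treat each block as its own option and order by rate: Meals/first 21 > Shelter/first 19 > Coat Drive/first 9 > Coat Drive/second 7 > Shelter/second 6 > Meals/second 4.
Meals first at 21: fill all 2 → 18 left.
Shelter/first (19): +10 → 8 left.
8 remain; put them into Coat Drive first at 9.
Total = 21×2 + 19×10 + 9×8 = 304.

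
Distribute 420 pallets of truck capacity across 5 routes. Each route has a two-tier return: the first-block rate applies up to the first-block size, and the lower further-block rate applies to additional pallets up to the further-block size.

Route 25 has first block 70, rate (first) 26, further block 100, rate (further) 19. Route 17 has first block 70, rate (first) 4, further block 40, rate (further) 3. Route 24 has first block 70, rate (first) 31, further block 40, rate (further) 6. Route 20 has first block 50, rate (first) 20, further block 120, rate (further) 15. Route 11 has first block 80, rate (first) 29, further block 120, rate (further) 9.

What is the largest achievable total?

Rank every tier by rate: Route 24/T1 31 > Route 11/T1 29 > Route 25/T1 26 > Route 20/T1 20 > Route 25/T2 19 > Route 20/T2 15 > Route 11/T2 9 > Route 24/T2 6 > Route 17/T1 4 > Route 17/T2 3.
Route 24 T1 at 31: fill all 70 — 350 left.
Route 11/T1 (29): +80 — 270 left.
Fill Route 25 T1 block (70 at 26) — 200 left.
Route 20/T1 (20): +50 — 150 left.
Route 25 T2 at 19: fill all 100 — 50 left.
Route 20 T2 at 15: only 50 left, fill 50.
Total = 31×70 + 29×80 + 26×70 + 20×50 + 19×100 + 15×50 = 9960.

9960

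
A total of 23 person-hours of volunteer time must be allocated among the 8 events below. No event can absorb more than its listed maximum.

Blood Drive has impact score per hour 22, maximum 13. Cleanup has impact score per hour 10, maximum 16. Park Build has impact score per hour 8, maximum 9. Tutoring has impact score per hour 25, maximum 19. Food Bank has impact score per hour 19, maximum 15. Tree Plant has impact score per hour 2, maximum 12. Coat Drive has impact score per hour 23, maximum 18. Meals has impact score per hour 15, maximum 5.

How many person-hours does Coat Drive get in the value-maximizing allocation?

4

Highest impact score per hour first: Tutoring 25 > Coat Drive 23 > Blood Drive 22 > Food Bank 19 > Meals 15 > Cleanup 10 > Park Build 8 > Tree Plant 2.
Give Tutoring 19 to hit its cap of 19 → 4 left.
Coat Drive: +4 (room for 18) → 4. Pool exhausted.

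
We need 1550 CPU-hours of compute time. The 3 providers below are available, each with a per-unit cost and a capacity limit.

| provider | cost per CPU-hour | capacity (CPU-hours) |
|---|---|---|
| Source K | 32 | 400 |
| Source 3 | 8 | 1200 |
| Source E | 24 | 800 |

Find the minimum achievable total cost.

Fill from the cheapest provider first.
Source 3 (8): use full 1200 — 350 CPU-hours to go.
Source E (24): take the remaining 350 — done.
Source K: unused.
Cost = 1200×8 + 350×24 = 18000.

18000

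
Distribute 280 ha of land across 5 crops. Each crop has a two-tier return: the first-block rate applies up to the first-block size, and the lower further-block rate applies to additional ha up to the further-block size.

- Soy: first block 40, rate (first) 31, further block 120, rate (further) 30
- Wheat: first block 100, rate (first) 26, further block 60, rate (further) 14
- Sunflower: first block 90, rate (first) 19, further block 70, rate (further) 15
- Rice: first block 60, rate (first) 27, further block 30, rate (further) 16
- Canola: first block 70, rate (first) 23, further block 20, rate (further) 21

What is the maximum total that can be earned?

8020

Rank every tier by rate: Soy/tier1 31 > Soy/tier2 30 > Rice/tier1 27 > Wheat/tier1 26 > Canola/tier1 23 > Canola/tier2 21 > Sunflower/tier1 19 > Rice/tier2 16 > Sunflower/tier2 15 > Wheat/tier2 14.
Soy tier1 at 31: fill all 40 → 240 left.
Soy/tier2 (30): +120 → 120 left.
Rice/tier1 (27): +60 → 60 left.
60 remain; put them into Wheat tier1 at 26.
Total = 31×40 + 30×120 + 27×60 + 26×60 = 8020.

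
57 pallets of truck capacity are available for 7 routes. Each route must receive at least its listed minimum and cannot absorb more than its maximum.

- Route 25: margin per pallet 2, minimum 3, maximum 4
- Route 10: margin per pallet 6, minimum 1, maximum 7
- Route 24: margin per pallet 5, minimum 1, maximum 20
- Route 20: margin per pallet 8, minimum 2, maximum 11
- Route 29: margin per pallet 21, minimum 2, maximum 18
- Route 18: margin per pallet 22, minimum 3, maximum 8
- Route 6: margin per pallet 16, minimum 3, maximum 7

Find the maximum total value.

817

Meeting every minimum uses 3+1+1+2+2+3+3 = 15 pallets, leaving 42.
Order the routes by margin per pallet: Route 18 22 > Route 29 21 > Route 6 16 > Route 20 8 > Route 10 6 > Route 24 5 > Route 25 2.
Give Route 18 5 more to hit its cap of 8 ; 37 left.
Give Route 29 16 more to hit its cap of 18 ; 21 left.
Route 6 takes 4 more to reach its cap of 7 ; 17 left.
Give Route 20 9 more to hit its cap of 11 ; 8 left.
Route 10 takes 6 more to reach its cap of 7 ; 2 left.
Only 2 left; Route 24 takes them to reach 3.
Total = 2×3 + 6×7 + 5×3 + 8×11 + 21×18 + 22×8 + 16×7 = 817.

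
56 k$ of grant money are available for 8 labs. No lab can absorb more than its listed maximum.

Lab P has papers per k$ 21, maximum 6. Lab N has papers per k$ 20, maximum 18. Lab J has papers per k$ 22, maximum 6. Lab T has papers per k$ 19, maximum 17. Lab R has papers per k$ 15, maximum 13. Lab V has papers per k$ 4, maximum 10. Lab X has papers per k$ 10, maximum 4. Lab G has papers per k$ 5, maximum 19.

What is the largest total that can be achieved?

Rank by papers per k$: Lab J 22 > Lab P 21 > Lab N 20 > Lab T 19 > Lab R 15 > Lab X 10 > Lab G 5 > Lab V 4.
Lab J: +6 to 6 (cap) → 50 left.
Lab P: +6 to 6 (cap) → 44 left.
Lab N: +18 to 18 (cap) → 26 left.
Lab T: +17 to 17 (cap) → 9 left.
Lab R has room for 13 but only 9 remain, so it gets 9.
Total = 21×6 + 20×18 + 22×6 + 19×17 + 15×9 = 1076.

1076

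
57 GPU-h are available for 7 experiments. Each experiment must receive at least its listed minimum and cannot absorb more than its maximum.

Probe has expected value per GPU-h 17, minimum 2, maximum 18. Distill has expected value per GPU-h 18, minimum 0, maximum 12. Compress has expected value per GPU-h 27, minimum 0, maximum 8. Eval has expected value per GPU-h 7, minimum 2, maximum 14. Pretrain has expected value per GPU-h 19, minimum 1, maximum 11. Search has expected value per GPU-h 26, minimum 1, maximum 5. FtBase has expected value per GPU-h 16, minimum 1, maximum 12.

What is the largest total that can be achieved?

Meeting every minimum uses 2+0+0+2+1+1+1 = 7 GPU-h, leaving 50.
Highest expected value per GPU-h first: Compress 27 > Search 26 > Pretrain 19 > Distill 18 > Probe 17 > FtBase 16 > Eval 7.
Compress takes 8 more to reach its cap of 8 ; 42 left.
Search: +4 to 5 (cap) ; 38 left.
Give Pretrain 10 more to hit its cap of 11 ; 28 left.
Distill takes 12 more to reach its cap of 12 ; 16 left.
Probe: +16 to 18 (cap) ; 0 left.
Total = 17×18 + 18×12 + 27×8 + 7×2 + 19×11 + 26×5 + 16×1 = 1107.

1107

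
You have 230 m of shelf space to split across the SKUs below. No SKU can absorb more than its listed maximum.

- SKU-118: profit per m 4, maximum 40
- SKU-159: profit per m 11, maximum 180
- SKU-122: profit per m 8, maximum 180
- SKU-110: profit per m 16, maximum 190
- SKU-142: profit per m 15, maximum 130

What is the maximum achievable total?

3640

Order the SKUs by profit per m: SKU-110 16 > SKU-142 15 > SKU-159 11 > SKU-122 8 > SKU-118 4.
Give SKU-110 190 to hit its cap of 190 — 40 left.
SKU-142 has room for 130 but only 40 remain, so it gets 40.
Total = 16×190 + 15×40 = 3640.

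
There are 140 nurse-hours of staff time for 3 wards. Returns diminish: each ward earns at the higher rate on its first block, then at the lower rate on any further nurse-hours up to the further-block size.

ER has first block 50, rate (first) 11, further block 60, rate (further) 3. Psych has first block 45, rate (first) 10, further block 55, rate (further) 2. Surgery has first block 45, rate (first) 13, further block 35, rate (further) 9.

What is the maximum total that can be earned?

Order all 6 blocks by rate: Surgery/tier1 13 > ER/tier1 11 > Psych/tier1 10 > Surgery/tier2 9 > ER/tier2 3 > Psych/tier2 2.
Fill Surgery tier1 block (45 at 13) — 95 left.
ER/tier1 (11): +50 — 45 left.
Psych/tier1 (10): +45 — 0 left.
Total = 13×45 + 11×50 + 10×45 = 1585.

1585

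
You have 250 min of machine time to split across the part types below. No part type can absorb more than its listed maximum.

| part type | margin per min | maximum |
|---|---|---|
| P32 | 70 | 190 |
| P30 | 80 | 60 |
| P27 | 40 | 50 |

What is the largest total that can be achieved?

Highest margin per min first: P30 80 > P32 70 > P27 40.
P30: +60 to 60 (cap) ; 190 left.
P32: +190 to 190 (cap) ; 0 left.
Total = 70×190 + 80×60 = 18100.

18100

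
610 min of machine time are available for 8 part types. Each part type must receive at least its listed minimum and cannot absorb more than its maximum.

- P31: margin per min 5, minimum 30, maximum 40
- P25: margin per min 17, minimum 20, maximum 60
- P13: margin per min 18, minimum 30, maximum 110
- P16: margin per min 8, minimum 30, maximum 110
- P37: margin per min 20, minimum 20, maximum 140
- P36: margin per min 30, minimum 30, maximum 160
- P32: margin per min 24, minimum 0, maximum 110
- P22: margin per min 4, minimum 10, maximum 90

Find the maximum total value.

12990

Meeting every minimum uses 30+20+30+30+20+30+0+10 = 170 min, leaving 440.
Rank by margin per min: P36 30 > P32 24 > P37 20 > P13 18 > P25 17 > P16 8 > P31 5 > P22 4.
P36: +130 to 160 (cap) → 310 left.
P32 takes 110 more to reach its cap of 110 → 200 left.
P37 takes 120 more to reach its cap of 140 → 80 left.
P13: +80 to 110 (cap) → 0 left.
Total = 5×30 + 17×20 + 18×110 + 8×30 + 20×140 + 30×160 + 24×110 + 4×10 = 12990.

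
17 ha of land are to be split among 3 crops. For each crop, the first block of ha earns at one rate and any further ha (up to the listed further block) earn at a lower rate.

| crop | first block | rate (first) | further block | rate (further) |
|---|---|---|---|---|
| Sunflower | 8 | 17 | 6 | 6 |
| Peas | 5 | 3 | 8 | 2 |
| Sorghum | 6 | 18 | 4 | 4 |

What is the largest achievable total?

Order all 6 blocks by rate: Sorghum/first 18 > Sunflower/first 17 > Sunflower/second 6 > Sorghum/second 4 > Peas/first 3 > Peas/second 2.
Sorghum first at 18: fill all 6 — 11 left.
Fill Sunflower first block (8 at 17) — 3 left.
3 remain; put them into Sunflower second at 6.
Total = 18×6 + 17×8 + 6×3 = 262.

262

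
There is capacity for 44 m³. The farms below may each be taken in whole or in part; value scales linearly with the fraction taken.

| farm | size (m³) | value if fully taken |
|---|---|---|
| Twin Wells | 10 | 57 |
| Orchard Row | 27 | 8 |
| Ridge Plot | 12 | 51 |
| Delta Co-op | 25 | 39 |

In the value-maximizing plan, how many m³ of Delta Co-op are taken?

Rank by value-to-size ratio: Twin Wells 57/10≈5.7, Ridge Plot 51/12≈4.25, Delta Co-op 39/25≈1.56, Orchard Row 8/27≈0.296.
All 10 m³ of Twin Wells fit (value 57) → 34 remain.
Ridge Plot: take in full, 12 m³ for value 51 → 22 left.
22 m³ left: a 22/25 share of Delta Co-op gives 39×22/25 = 34.32.

22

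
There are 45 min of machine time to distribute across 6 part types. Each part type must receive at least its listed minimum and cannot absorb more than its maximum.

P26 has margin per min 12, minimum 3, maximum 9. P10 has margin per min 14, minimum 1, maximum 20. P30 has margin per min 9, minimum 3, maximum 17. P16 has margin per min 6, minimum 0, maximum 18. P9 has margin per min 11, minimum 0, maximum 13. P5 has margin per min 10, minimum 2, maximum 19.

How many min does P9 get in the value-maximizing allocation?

Meeting every minimum uses 3+1+3+0+0+2 = 9 min, leaving 36.
Order the part types by margin per min: P10 14 > P26 12 > P9 11 > P5 10 > P30 9 > P16 6.
P10: +19 to 20 (cap) — 17 left.
Give P26 6 more to hit its cap of 9 — 11 left.
P9: +11 (room for 13) → 11. Pool exhausted.

11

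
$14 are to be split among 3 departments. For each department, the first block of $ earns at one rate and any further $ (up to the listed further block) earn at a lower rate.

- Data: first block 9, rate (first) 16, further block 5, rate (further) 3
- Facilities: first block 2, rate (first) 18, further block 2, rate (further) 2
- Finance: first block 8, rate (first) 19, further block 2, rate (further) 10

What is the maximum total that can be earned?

252

Order all 6 blocks by rate: Finance/first 19 > Facilities/first 18 > Data/first 16 > Finance/second 10 > Data/second 3 > Facilities/second 2.
Fill Finance first block (8 at 19) → 6 left.
Facilities first at 18: fill all 2 → 4 left.
Data/first: +4 of 9 at 16; pool empty.
Total = 19×8 + 18×2 + 16×4 = 252.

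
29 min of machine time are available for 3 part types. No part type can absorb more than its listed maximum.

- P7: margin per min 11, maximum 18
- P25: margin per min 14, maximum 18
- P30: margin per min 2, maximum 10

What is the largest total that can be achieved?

Highest margin per min first: P25 14 > P7 11 > P30 2.
P25: +18 to 18 (cap) ; 11 left.
Only 11 left; P7 takes them to reach 11.
Total = 11×11 + 14×18 = 373.

373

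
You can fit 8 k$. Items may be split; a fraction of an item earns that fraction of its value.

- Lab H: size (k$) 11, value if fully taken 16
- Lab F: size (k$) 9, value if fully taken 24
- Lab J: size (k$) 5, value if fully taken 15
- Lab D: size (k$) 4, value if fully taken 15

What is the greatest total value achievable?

27

Sort by value density: Lab D 15/4≈3.75, Lab J 15/5≈3, Lab F 24/9≈2.67, Lab H 16/11≈1.45.
Lab D: take in full, 4 k$ for value 15 ; 4 left.
Fill the last 4 k$ with part of Lab J: 4/5 of it earns 12.
Total value = 27.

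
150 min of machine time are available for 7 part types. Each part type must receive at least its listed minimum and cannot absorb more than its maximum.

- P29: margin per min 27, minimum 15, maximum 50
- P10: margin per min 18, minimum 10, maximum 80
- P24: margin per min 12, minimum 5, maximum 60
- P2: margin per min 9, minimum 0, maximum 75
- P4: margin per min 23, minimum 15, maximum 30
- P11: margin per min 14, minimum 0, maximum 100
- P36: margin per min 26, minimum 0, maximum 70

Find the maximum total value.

3755

Meeting every minimum uses 15+10+5+0+15+0+0 = 45 min, leaving 105.
Rank by margin per min: P29 27 > P36 26 > P4 23 > P10 18 > P11 14 > P24 12 > P2 9.
P29: +35 to 50 (cap) → 70 left.
Give P36 70 more to hit its cap of 70 → 0 left.
Total = 27×50 + 18×10 + 12×5 + 23×15 + 26×70 = 3755.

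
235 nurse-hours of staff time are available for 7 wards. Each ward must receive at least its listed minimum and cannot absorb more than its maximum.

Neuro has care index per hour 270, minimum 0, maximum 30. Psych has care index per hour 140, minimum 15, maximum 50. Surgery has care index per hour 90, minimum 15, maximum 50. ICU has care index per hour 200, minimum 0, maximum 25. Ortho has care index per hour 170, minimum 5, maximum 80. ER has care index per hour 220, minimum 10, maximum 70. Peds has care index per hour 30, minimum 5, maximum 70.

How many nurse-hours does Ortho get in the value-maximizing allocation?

Meeting every minimum uses 0+15+15+0+5+10+5 = 50 nurse-hours, leaving 185.
Rank by care index per hour: Neuro 270 > ER 220 > ICU 200 > Ortho 170 > Psych 140 > Surgery 90 > Peds 30.
Give Neuro 30 more to hit its cap of 30 → 155 left.
Give ER 60 more to hit its cap of 70 → 95 left.
ICU: +25 to 25 (cap) → 70 left.
Ortho has room for 75 more but only 70 remain, so it gets 75.

75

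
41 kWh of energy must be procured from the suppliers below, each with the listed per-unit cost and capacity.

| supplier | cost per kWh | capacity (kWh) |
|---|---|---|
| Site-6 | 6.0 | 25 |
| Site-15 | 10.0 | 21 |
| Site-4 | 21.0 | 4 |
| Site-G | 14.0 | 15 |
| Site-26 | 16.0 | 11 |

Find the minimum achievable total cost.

310

Cheapest first:
Site-6 (6.0): use full 25 ; 16 kWh to go.
Take 16 from Site-15 at 10.0 to finish.
Site-G, Site-26, Site-4: unused.
Cost = 25×6.0 + 16×10.0 = 310.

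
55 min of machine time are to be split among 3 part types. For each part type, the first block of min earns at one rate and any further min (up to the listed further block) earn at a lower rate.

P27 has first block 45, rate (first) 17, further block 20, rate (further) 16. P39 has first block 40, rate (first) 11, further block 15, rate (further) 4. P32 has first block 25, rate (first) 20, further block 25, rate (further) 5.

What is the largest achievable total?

Rank every tier by rate: P32/T1 20 > P27/T1 17 > P27/T2 16 > P39/T1 11 > P32/T2 5 > P39/T2 4.
Fill P32 T1 block (25 at 20) ; 30 left.
30 remain; put them into P27 T1 at 17.
Total = 20×25 + 17×30 = 1010.

1010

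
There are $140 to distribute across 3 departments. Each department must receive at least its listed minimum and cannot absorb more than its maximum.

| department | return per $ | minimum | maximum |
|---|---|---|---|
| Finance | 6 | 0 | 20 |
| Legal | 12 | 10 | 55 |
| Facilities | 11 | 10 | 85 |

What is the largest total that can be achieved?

1595

Meeting every minimum uses 0+10+10 = 20 $, leaving 120.
Order the departments by return per $: Legal 12 > Facilities 11 > Finance 6.
Legal takes 45 more to reach its cap of 55 ; 75 left.
Facilities: +75 to 85 (cap) ; 0 left.
Total = 12×55 + 11×85 = 1595.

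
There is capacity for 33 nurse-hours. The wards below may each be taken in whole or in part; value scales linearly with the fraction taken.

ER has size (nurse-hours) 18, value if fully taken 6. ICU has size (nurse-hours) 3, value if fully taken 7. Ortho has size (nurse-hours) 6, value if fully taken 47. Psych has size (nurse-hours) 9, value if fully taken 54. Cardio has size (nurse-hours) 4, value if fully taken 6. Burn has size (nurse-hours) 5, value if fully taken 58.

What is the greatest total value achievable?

Best value per unit of size first: Burn 58/5≈11.6, Ortho 47/6≈7.83, Psych 54/9≈6, ICU 7/3≈2.33, Cardio 6/4≈1.5, ER 6/18≈0.333.
All 5 nurse-hours of Burn fit (value 58) → 28 remain.
Ortho: take in full, 6 nurse-hours for value 47 → 22 left.
Psych: take in full, 9 nurse-hours for value 54 → 13 left.
ICU: take in full, 3 nurse-hours for value 7 → 10 left.
Cardio: take in full, 4 nurse-hours for value 6 → 6 left.
6 nurse-hours left: a 6/18 share of ER gives 6×6/18 = 2.
Total value = 174.

174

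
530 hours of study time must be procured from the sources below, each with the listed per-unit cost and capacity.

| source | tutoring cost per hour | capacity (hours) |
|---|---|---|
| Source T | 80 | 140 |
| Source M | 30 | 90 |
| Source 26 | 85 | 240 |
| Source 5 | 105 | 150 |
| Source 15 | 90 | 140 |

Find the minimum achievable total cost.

Fill from the cheapest source first.
Take 90 from Source M at 30 — need 440 more.
Take 140 from Source T at 80 — need 300 more.
Source 26 (85): use full 240 — 60 hours to go.
Source 15 at 90: take 60 of its 140 — requirement met.
Source 5: unused.
Cost = 90×30 + 140×80 + 240×85 + 60×90 = 39700.

39700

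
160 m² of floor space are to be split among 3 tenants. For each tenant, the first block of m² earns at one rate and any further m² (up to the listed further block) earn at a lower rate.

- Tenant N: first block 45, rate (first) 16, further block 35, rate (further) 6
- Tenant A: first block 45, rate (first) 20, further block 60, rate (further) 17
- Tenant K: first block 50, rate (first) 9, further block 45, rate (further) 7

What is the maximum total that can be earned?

Rank every tier by rate: Tenant A/T1 20 > Tenant A/T2 17 > Tenant N/T1 16 > Tenant K/T1 9 > Tenant K/T2 7 > Tenant N/T2 6.
Tenant A/T1 (20): +45 → 115 left.
Fill Tenant A T2 block (60 at 17) → 55 left.
Tenant N/T1 (16): +45 → 10 left.
Tenant K T1 at 9: only 10 left, fill 10.
Total = 20×45 + 17×60 + 16×45 + 9×10 = 2730.

2730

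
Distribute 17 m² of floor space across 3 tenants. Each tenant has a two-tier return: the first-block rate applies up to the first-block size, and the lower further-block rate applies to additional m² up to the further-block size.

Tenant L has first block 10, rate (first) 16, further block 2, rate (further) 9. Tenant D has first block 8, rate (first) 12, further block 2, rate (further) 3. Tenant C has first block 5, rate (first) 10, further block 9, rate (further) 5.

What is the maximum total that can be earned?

244

Rank every tier by rate: Tenant L/T1 16 > Tenant D/T1 12 > Tenant C/T1 10 > Tenant L/T2 9 > Tenant C/T2 5 > Tenant D/T2 3.
Fill Tenant L T1 block (10 at 16) → 7 left.
7 remain; put them into Tenant D T1 at 12.
Total = 16×10 + 12×7 = 244.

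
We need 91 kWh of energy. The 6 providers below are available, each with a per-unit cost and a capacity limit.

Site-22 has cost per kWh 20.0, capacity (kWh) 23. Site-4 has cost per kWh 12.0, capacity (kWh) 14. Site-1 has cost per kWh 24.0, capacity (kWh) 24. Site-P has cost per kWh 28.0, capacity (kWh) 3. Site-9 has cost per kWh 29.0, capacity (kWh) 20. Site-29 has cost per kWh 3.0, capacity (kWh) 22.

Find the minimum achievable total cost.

Use providers in increasing cost order.
Take 22 from Site-29 at 3.0 ; need 69 more.
Site-4 at 12.0: take all 14 kWh ; 55 still needed.
Site-22 at 20.0: take all 23 kWh ; 32 still needed.
Take 24 from Site-1 at 24.0 ; need 8 more.
Site-P at 28.0: take all 3 kWh ; 5 still needed.
Take 5 from Site-9 at 29.0 to finish.
Cost = 22×3.0 + 14×12.0 + 23×20.0 + 24×24.0 + 3×28.0 + 5×29.0 = 1499.

1499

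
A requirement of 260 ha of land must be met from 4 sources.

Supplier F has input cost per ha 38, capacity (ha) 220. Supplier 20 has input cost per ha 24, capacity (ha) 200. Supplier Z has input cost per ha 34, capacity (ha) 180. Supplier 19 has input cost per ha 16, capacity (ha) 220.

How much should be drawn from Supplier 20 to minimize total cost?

Cheapest first:
Supplier 19 at 16: take all 220 ha ; 40 still needed.
Supplier 20 at 24: take 40 of its 200 ; requirement met.
Supplier Z, Supplier F: unused.

40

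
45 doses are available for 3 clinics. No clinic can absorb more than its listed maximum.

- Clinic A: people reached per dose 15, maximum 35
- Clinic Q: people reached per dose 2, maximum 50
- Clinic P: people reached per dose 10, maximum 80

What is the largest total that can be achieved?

Rank by people reached per dose: Clinic A 15 > Clinic P 10 > Clinic Q 2.
Clinic A: +35 to 35 (cap) → 10 left.
Clinic P: +10 (room for 80) → 10. Pool exhausted.
Total = 15×35 + 10×10 = 625.

625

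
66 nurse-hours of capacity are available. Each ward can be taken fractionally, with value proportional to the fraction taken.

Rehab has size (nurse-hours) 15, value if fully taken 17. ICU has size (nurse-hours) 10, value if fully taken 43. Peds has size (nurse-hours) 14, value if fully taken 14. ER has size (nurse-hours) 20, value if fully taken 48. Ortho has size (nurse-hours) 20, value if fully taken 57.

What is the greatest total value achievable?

Sort by value density: ICU 43/10≈4.3, Ortho 57/20≈2.85, ER 48/20≈2.4, Rehab 17/15≈1.13, Peds 14/14≈1.
All 10 nurse-hours of ICU fit (value 43) — 56 remain.
Ortho: take in full, 20 nurse-hours for value 57 — 36 left.
ER: take in full, 20 nurse-hours for value 48 — 16 left.
All 15 nurse-hours of Rehab fit (value 17) — 1 remain.
1 nurse-hours left: a 1/14 share of Peds gives 14×1/14 = 1.
Total value = 166.

166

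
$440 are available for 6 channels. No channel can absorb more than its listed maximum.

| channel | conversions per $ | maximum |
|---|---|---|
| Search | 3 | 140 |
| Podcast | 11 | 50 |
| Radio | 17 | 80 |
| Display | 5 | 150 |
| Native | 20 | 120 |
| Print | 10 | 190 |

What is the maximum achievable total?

Highest conversions per $ first: Native 20 > Radio 17 > Podcast 11 > Print 10 > Display 5 > Search 3.
Give Native 120 to hit its cap of 120 ; 320 left.
Give Radio 80 to hit its cap of 80 ; 240 left.
Give Podcast 50 to hit its cap of 50 ; 190 left.
Give Print 190 to hit its cap of 190 ; 0 left.
Total = 11×50 + 17×80 + 20×120 + 10×190 = 6210.

6210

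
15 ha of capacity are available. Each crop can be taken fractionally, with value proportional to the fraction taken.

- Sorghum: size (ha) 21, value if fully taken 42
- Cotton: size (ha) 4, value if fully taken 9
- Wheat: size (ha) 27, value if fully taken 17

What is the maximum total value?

Sort by value density: Cotton 9/4≈2.25, Sorghum 42/21≈2, Wheat 17/27≈0.63.
All 4 ha of Cotton fit (value 9) → 11 remain.
11 ha left: a 11/21 share of Sorghum gives 42×11/21 = 22.
Total value = 31.

31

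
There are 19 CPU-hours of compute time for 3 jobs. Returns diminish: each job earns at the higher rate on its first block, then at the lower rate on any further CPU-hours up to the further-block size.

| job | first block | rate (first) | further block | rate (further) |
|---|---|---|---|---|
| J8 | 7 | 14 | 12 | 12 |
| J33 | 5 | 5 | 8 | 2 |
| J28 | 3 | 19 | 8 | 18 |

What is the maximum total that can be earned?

311

Rank every tier by rate: J28/first 19 > J28/second 18 > J8/first 14 > J8/second 12 > J33/first 5 > J33/second 2.
Fill J28 first block (3 at 19) ; 16 left.
Fill J28 second block (8 at 18) ; 8 left.
J8 first at 14: fill all 7 ; 1 left.
J8 second at 12: only 1 left, fill 1.
Total = 19×3 + 18×8 + 14×7 + 12×1 = 311.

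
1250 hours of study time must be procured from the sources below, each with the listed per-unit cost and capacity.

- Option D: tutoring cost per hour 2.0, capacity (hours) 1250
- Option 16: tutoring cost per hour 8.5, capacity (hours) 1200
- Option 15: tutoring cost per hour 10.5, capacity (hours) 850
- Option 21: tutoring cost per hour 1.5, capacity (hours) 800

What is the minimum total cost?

Cheapest first:
Option 21 at 1.5: take all 800 hours ; 450 still needed.
Option D (2.0): take the remaining 450 ; done.
Option 16, Option 15: unused.
Cost = 800×1.5 + 450×2.0 = 2100.

2100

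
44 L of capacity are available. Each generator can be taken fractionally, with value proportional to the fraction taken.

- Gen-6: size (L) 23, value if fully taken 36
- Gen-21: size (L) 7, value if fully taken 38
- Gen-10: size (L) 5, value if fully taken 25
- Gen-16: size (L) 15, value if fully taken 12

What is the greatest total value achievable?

106.2

Rank by value-to-size ratio: Gen-21 38/7≈5.43, Gen-10 25/5≈5, Gen-6 36/23≈1.57, Gen-16 12/15≈0.8.
Take all of Gen-21 (7 L, value 38) — 37 L left.
All 5 L of Gen-10 fit (value 25) — 32 remain.
Gen-6: take in full, 23 L for value 36 — 9 left.
Fill the last 9 L with part of Gen-16: 9/15 of it earns 7.2.
Total value = 106.2.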